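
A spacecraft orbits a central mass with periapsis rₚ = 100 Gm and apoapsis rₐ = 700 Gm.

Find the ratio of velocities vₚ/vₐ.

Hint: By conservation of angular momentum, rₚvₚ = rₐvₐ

Convert to SI: rₚ = 100 Gm = 1e+11 m; rₐ = 700 Gm = 7e+11 m.
Conservation of angular momentum gives rₚvₚ = rₐvₐ, so vₚ/vₐ = rₐ/rₚ.
vₚ/vₐ = 7e+11 / 1e+11 ≈ 7.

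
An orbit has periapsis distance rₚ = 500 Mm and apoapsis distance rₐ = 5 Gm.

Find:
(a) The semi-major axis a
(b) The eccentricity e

Convert to SI: rₚ = 500 Mm = 5e+08 m; rₐ = 5 Gm = 5e+09 m.
(a) a = (rₚ + rₐ) / 2 = (5e+08 + 5e+09) / 2 ≈ 2.75e+09 m = 2.75 Gm.
(b) e = (rₐ − rₚ) / (rₐ + rₚ) = (5e+09 − 5e+08) / (5e+09 + 5e+08) ≈ 0.8182.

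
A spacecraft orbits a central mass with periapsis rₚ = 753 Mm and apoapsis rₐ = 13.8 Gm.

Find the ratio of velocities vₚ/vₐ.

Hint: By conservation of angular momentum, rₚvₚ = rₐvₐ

Convert to SI: rₚ = 753 Mm = 7.53e+08 m; rₐ = 13.8 Gm = 1.38e+10 m.
Conservation of angular momentum gives rₚvₚ = rₐvₐ, so vₚ/vₐ = rₐ/rₚ.
vₚ/vₐ = 1.38e+10 / 7.53e+08 ≈ 18.33.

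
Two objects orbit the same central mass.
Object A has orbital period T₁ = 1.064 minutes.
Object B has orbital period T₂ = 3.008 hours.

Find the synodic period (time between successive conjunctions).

Convert to SI: T₁ = 1.064 minutes = 63.84 s; T₂ = 3.008 hours = 10828.8 s.
T_syn = |T₁ · T₂ / (T₁ − T₂)|.
T_syn = |63.84 · 10828.8 / (63.84 − 10828.8)| s ≈ 64.22 s = 1.07 minutes.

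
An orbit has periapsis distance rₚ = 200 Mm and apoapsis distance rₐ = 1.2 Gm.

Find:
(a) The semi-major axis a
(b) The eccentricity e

Convert to SI: rₚ = 200 Mm = 2e+08 m; rₐ = 1.2 Gm = 1.2e+09 m.
(a) a = (rₚ + rₐ) / 2 = (2e+08 + 1.2e+09) / 2 ≈ 7e+08 m = 700 Mm.
(b) e = (rₐ − rₚ) / (rₐ + rₚ) = (1.2e+09 − 2e+08) / (1.2e+09 + 2e+08) ≈ 0.7143.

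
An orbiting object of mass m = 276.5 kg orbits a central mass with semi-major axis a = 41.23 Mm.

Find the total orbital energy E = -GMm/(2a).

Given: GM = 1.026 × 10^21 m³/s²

Convert to SI: a = 41.23 Mm = 4.123e+07 m.
E = −GMm / (2a).
E = −1.026e+21 · 276.5 / (2 · 4.123e+07) J ≈ -3.44e+15 J = -3.44 PJ.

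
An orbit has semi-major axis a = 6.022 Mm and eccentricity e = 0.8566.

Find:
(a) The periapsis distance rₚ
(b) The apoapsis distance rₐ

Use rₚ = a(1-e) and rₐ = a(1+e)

Convert to SI: a = 6.022 Mm = 6.022e+06 m.
(a) rₚ = a(1 − e) = 6.022e+06 · (1 − 0.8566) = 6.022e+06 · 0.1434 ≈ 8.636e+05 m = 863.6 km.
(b) rₐ = a(1 + e) = 6.022e+06 · (1 + 0.8566) = 6.022e+06 · 1.8566 ≈ 1.118e+07 m = 11.18 Mm.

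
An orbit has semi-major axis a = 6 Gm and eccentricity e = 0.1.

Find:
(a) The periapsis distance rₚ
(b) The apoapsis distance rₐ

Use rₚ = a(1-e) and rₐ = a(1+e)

Convert to SI: a = 6 Gm = 6e+09 m.
(a) rₚ = a(1 − e) = 6e+09 · (1 − 0.1) = 6e+09 · 0.9 ≈ 5.4e+09 m = 5.4 Gm.
(b) rₐ = a(1 + e) = 6e+09 · (1 + 0.1) = 6e+09 · 1.1 ≈ 6.6e+09 m = 6.6 Gm.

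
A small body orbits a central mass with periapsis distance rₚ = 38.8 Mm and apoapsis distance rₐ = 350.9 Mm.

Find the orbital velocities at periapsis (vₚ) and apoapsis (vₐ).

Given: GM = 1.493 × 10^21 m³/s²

Convert to SI: rₚ = 38.8 Mm = 3.88e+07 m; rₐ = 350.9 Mm = 3.509e+08 m.
Use the vis-viva equation v² = GM(2/r − 1/a) with a = (rₚ + rₐ)/2 = (3.88e+07 + 3.509e+08)/2 = 1.9485e+08 m.
vₚ = √(GM · (2/rₚ − 1/a)) = √(1.493e+21 · (2/3.88e+07 − 1/1.9485e+08)) m/s ≈ 8.324e+06 m/s = 8324 km/s.
vₐ = √(GM · (2/rₐ − 1/a)) = √(1.493e+21 · (2/3.509e+08 − 1/1.9485e+08)) m/s ≈ 9.205e+05 m/s = 920.5 km/s.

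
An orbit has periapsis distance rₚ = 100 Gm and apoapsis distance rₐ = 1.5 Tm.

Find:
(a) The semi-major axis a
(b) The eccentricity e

Convert to SI: rₚ = 100 Gm = 1e+11 m; rₐ = 1.5 Tm = 1.5e+12 m.
(a) a = (rₚ + rₐ) / 2 = (1e+11 + 1.5e+12) / 2 ≈ 8e+11 m = 800 Gm.
(b) e = (rₐ − rₚ) / (rₐ + rₚ) = (1.5e+12 − 1e+11) / (1.5e+12 + 1e+11) ≈ 0.875.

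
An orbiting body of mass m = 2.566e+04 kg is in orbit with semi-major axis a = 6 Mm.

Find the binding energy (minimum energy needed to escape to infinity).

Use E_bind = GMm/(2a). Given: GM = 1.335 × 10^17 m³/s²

Convert to SI: a = 6 Mm = 6e+06 m.
Total orbital energy is E = −GMm/(2a); binding energy is E_bind = −E = GMm/(2a).
E_bind = 1.335e+17 · 2.566e+04 / (2 · 6e+06) J ≈ 2.855e+14 J = 285.5 TJ.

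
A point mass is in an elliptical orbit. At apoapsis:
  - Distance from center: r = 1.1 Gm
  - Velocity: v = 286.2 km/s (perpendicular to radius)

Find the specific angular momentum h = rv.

Convert to SI: r = 1.1 Gm = 1.1e+09 m; v = 286.2 km/s = 286200 m/s.
With v perpendicular to r, h = r · v.
h = 1.1e+09 · 286200 m²/s ≈ 3.148e+14 m²/s.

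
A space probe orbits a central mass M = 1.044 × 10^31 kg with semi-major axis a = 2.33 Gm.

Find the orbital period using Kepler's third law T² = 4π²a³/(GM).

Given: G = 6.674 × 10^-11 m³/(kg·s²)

Convert to SI: a = 2.33 Gm = 2.33e+09 m.
GM = G · M = 6.674e-11 · 1.044e+31 = 6.96766e+20 m³/s².
Kepler's third law: T = 2π √(a³ / GM).
Substituting a = 2.33e+09 m and GM = 6.96766e+20 m³/s²:
T = 2π √((2.33e+09)³ / 6.96766e+20) s
T ≈ 2.677e+04 s = 7.436 hours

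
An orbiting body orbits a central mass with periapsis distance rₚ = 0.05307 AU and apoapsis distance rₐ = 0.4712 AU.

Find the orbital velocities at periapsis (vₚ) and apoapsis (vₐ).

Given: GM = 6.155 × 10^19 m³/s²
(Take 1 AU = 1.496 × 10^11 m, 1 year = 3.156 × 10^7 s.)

Convert to SI: rₚ = 0.05307 AU = 7.93927e+09 m; rₐ = 0.4712 AU = 7.04915e+10 m.
Use the vis-viva equation v² = GM(2/r − 1/a) with a = (rₚ + rₐ)/2 = (7.93927e+09 + 7.04915e+10)/2 = 3.92154e+10 m.
vₚ = √(GM · (2/rₚ − 1/a)) = √(6.155e+19 · (2/7.93927e+09 − 1/3.92154e+10)) m/s ≈ 1.18e+05 m/s = 24.9 AU/year.
vₐ = √(GM · (2/rₐ − 1/a)) = √(6.155e+19 · (2/7.04915e+10 − 1/3.92154e+10)) m/s ≈ 1.33e+04 m/s = 2.805 AU/year.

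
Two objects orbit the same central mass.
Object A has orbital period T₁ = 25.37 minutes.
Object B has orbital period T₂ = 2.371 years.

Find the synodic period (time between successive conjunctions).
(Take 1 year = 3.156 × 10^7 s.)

Convert to SI: T₁ = 25.37 minutes = 1522.2 s; T₂ = 2.371 years = 7.48288e+07 s.
T_syn = |T₁ · T₂ / (T₁ − T₂)|.
T_syn = |1522.2 · 7.48288e+07 / (1522.2 − 7.48288e+07)| s ≈ 1522 s = 25.37 minutes.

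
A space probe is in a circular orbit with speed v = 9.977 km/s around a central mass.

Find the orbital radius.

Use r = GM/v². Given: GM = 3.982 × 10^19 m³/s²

Convert to SI: v = 9.977 km/s = 9977 m/s.
For a circular orbit, v² = GM / r, so r = GM / v².
r = 3.982e+19 / (9977)² m ≈ 4e+11 m = 400 Gm.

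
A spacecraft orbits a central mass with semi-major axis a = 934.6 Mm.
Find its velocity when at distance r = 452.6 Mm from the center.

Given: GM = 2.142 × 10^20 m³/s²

Convert to SI: a = 934.6 Mm = 9.346e+08 m; r = 452.6 Mm = 4.526e+08 m.
Vis-viva: v = √(GM · (2/r − 1/a)).
2/r − 1/a = 2/4.526e+08 − 1/9.346e+08 = 3.34894e-09 m⁻¹.
v = √(2.142e+20 · 3.34894e-09) m/s ≈ 8.47e+05 m/s = 847 km/s.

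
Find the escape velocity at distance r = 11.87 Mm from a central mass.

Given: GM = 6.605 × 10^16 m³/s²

Convert to SI: r = 11.87 Mm = 1.187e+07 m.
Escape velocity comes from setting total energy to zero: ½v² − GM/r = 0 ⇒ v_esc = √(2GM / r).
v_esc = √(2 · 6.605e+16 / 1.187e+07) m/s ≈ 1.055e+05 m/s = 105.5 km/s.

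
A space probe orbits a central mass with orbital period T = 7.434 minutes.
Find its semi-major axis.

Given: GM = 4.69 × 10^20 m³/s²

Convert to SI: T = 7.434 minutes = 446.04 s.
Invert Kepler's third law: a = (GM · T² / (4π²))^(1/3).
Substituting T = 446.04 s and GM = 4.69e+20 m³/s²:
a = (4.69e+20 · (446.04)² / (4π²))^(1/3) m
a ≈ 1.332e+08 m = 133.2 Mm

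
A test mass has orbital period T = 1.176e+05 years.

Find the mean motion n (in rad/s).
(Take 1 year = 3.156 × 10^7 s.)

Convert to SI: T = 1.176e+05 years = 3.71146e+12 s.
n = 2π / T.
n = 2π / 3.71146e+12 s ≈ 1.693e-12 rad/s.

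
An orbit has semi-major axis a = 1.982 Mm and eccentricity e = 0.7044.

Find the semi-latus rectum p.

Convert to SI: a = 1.982 Mm = 1.982e+06 m.
p = a (1 − e²).
p = 1.982e+06 · (1 − (0.7044)²) = 1.982e+06 · 0.503821 ≈ 9.986e+05 m = 998.6 km.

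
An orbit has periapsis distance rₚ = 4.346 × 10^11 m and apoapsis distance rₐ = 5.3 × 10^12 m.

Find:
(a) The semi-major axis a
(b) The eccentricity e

(a) a = (rₚ + rₐ) / 2 = (4.346e+11 + 5.3e+12) / 2 ≈ 2.867e+12 m = 2.867 × 10^12 m.
(b) e = (rₐ − rₚ) / (rₐ + rₚ) = (5.3e+12 − 4.346e+11) / (5.3e+12 + 4.346e+11) ≈ 0.8484.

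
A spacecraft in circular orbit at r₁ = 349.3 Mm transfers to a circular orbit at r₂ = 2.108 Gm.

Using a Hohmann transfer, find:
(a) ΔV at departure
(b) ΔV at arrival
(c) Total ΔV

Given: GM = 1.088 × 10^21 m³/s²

Convert to SI: r₁ = 349.3 Mm = 3.493e+08 m; r₂ = 2.108 Gm = 2.108e+09 m.
Transfer semi-major axis: a_t = (r₁ + r₂)/2 = (3.493e+08 + 2.108e+09)/2 = 1.22865e+09 m.
Circular speeds: v₁ = √(GM/r₁) = 1.76488e+06 m/s, v₂ = √(GM/r₂) = 718421 m/s.
Transfer speeds (vis-viva v² = GM(2/r − 1/a_t)): v₁ᵗ = 2.31173e+06 m/s, v₂ᵗ = 383058 m/s.
(a) ΔV₁ = |v₁ᵗ − v₁| ≈ 5.468e+05 m/s = 546.8 km/s.
(b) ΔV₂ = |v₂ − v₂ᵗ| ≈ 3.354e+05 m/s = 335.4 km/s.
(c) ΔV_total = ΔV₁ + ΔV₂ ≈ 8.822e+05 m/s = 882.2 km/s.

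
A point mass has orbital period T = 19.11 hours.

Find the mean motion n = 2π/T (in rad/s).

Convert to SI: T = 19.11 hours = 68796 s.
n = 2π / T.
n = 2π / 68796 s ≈ 9.133e-05 rad/s.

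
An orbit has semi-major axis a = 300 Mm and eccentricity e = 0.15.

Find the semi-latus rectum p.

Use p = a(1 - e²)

Convert to SI: a = 300 Mm = 3e+08 m.
p = a (1 − e²).
p = 3e+08 · (1 − (0.15)²) = 3e+08 · 0.9775 ≈ 2.932e+08 m = 293.2 Mm.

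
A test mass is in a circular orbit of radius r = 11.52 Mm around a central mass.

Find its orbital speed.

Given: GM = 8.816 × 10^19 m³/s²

Convert to SI: r = 11.52 Mm = 1.152e+07 m.
For a circular orbit, gravity supplies the centripetal force, so v = √(GM / r).
v = √(8.816e+19 / 1.152e+07) m/s ≈ 2.766e+06 m/s = 2766 km/s.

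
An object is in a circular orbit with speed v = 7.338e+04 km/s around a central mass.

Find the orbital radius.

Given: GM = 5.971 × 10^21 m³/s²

Convert to SI: v = 7.338e+04 km/s = 7.338e+07 m/s.
For a circular orbit, v² = GM / r, so r = GM / v².
r = 5.971e+21 / (7.338e+07)² m ≈ 1.109e+06 m = 1.109 Mm.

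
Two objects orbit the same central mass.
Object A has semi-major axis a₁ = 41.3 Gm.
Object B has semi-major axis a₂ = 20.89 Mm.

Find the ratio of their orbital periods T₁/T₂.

Convert to SI: a₁ = 41.3 Gm = 4.13e+10 m; a₂ = 20.89 Mm = 2.089e+07 m.
From Kepler's third law, (T₁/T₂)² = (a₁/a₂)³, so T₁/T₂ = (a₁/a₂)^(3/2).
a₁/a₂ = 4.13e+10 / 2.089e+07 = 1977.02.
T₁/T₂ = (1977.02)^(3/2) ≈ 8.791e+04.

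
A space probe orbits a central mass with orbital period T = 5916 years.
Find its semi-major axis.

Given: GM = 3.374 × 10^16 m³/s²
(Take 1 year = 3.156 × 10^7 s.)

Convert to SI: T = 5916 years = 1.86709e+11 s.
Invert Kepler's third law: a = (GM · T² / (4π²))^(1/3).
Substituting T = 1.86709e+11 s and GM = 3.374e+16 m³/s²:
a = (3.374e+16 · (1.86709e+11)² / (4π²))^(1/3) m
a ≈ 3.1e+12 m = 3.1 × 10^12 m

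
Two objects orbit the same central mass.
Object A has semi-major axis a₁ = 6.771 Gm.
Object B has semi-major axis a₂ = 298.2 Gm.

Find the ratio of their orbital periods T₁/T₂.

Convert to SI: a₁ = 6.771 Gm = 6.771e+09 m; a₂ = 298.2 Gm = 2.982e+11 m.
From Kepler's third law, (T₁/T₂)² = (a₁/a₂)³, so T₁/T₂ = (a₁/a₂)^(3/2).
a₁/a₂ = 6.771e+09 / 2.982e+11 = 0.0227062.
T₁/T₂ = (0.0227062)^(3/2) ≈ 0.003422.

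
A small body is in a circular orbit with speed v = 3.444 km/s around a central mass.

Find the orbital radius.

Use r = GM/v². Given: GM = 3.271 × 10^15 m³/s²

Convert to SI: v = 3.444 km/s = 3444 m/s.
For a circular orbit, v² = GM / r, so r = GM / v².
r = 3.271e+15 / (3444)² m ≈ 2.758e+08 m = 275.8 Mm.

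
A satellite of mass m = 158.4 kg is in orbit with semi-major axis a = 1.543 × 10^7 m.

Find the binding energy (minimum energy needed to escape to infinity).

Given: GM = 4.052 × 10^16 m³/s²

Total orbital energy is E = −GMm/(2a); binding energy is E_bind = −E = GMm/(2a).
E_bind = 4.052e+16 · 158.4 / (2 · 1.543e+07) J ≈ 2.08e+11 J = 208 GJ.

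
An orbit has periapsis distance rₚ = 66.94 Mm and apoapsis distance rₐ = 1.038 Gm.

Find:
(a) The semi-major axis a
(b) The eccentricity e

Convert to SI: rₚ = 66.94 Mm = 6.694e+07 m; rₐ = 1.038 Gm = 1.038e+09 m.
(a) a = (rₚ + rₐ) / 2 = (6.694e+07 + 1.038e+09) / 2 ≈ 5.525e+08 m = 552.5 Mm.
(b) e = (rₐ − rₚ) / (rₐ + rₚ) = (1.038e+09 − 6.694e+07) / (1.038e+09 + 6.694e+07) ≈ 0.8788.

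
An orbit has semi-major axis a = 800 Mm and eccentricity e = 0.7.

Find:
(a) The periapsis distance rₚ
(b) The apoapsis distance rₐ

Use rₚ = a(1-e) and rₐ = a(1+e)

Convert to SI: a = 800 Mm = 8e+08 m.
(a) rₚ = a(1 − e) = 8e+08 · (1 − 0.7) = 8e+08 · 0.3 ≈ 2.4e+08 m = 240 Mm.
(b) rₐ = a(1 + e) = 8e+08 · (1 + 0.7) = 8e+08 · 1.7 ≈ 1.36e+09 m = 1.36 Gm.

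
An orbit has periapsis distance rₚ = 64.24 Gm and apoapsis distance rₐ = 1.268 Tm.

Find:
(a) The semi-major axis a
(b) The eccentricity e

Convert to SI: rₚ = 64.24 Gm = 6.424e+10 m; rₐ = 1.268 Tm = 1.268e+12 m.
(a) a = (rₚ + rₐ) / 2 = (6.424e+10 + 1.268e+12) / 2 ≈ 6.661e+11 m = 666.1 Gm.
(b) e = (rₐ − rₚ) / (rₐ + rₚ) = (1.268e+12 − 6.424e+10) / (1.268e+12 + 6.424e+10) ≈ 0.9036.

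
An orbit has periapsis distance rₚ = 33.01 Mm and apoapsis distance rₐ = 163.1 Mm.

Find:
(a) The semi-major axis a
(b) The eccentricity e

Convert to SI: rₚ = 33.01 Mm = 3.301e+07 m; rₐ = 163.1 Mm = 1.631e+08 m.
(a) a = (rₚ + rₐ) / 2 = (3.301e+07 + 1.631e+08) / 2 ≈ 9.806e+07 m = 98.06 Mm.
(b) e = (rₐ − rₚ) / (rₐ + rₚ) = (1.631e+08 − 3.301e+07) / (1.631e+08 + 3.301e+07) ≈ 0.6634.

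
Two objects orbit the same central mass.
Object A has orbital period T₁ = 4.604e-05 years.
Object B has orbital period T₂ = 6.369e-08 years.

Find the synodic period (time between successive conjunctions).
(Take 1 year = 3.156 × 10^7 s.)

Convert to SI: T₁ = 4.604e-05 years = 1453.02 s; T₂ = 6.369e-08 years = 2.01006 s.
T_syn = |T₁ · T₂ / (T₁ − T₂)|.
T_syn = |1453.02 · 2.01006 / (1453.02 − 2.01006)| s ≈ 2.013 s = 6.378e-08 years.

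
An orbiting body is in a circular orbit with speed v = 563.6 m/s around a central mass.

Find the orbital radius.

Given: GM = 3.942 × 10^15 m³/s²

For a circular orbit, v² = GM / r, so r = GM / v².
r = 3.942e+15 / (563.6)² m ≈ 1.241e+10 m = 12.41 Gm.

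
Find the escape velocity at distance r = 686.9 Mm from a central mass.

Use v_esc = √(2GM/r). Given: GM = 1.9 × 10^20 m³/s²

Convert to SI: r = 686.9 Mm = 6.869e+08 m.
Escape velocity comes from setting total energy to zero: ½v² − GM/r = 0 ⇒ v_esc = √(2GM / r).
v_esc = √(2 · 1.9e+20 / 6.869e+08) m/s ≈ 7.438e+05 m/s = 743.8 km/s.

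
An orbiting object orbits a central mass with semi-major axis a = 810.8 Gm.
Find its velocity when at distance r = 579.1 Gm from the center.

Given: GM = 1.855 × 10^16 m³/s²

Convert to SI: a = 810.8 Gm = 8.108e+11 m; r = 579.1 Gm = 5.791e+11 m.
Vis-viva: v = √(GM · (2/r − 1/a)).
2/r − 1/a = 2/5.791e+11 − 1/8.108e+11 = 2.22029e-12 m⁻¹.
v = √(1.855e+16 · 2.22029e-12) m/s ≈ 202.9 m/s = 202.9 m/s.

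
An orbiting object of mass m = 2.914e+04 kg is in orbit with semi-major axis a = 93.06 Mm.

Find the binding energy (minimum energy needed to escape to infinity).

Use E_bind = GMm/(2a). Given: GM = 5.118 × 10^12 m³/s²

Convert to SI: a = 93.06 Mm = 9.306e+07 m.
Total orbital energy is E = −GMm/(2a); binding energy is E_bind = −E = GMm/(2a).
E_bind = 5.118e+12 · 2.914e+04 / (2 · 9.306e+07) J ≈ 8.013e+08 J = 801.3 MJ.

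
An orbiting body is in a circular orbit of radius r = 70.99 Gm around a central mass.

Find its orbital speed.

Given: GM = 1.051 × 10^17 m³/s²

Convert to SI: r = 70.99 Gm = 7.099e+10 m.
For a circular orbit, gravity supplies the centripetal force, so v = √(GM / r).
v = √(1.051e+17 / 7.099e+10) m/s ≈ 1217 m/s = 1.217 km/s.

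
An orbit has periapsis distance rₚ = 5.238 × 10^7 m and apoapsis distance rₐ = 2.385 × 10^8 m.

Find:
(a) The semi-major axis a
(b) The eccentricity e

(a) a = (rₚ + rₐ) / 2 = (5.238e+07 + 2.385e+08) / 2 ≈ 1.454e+08 m = 1.454 × 10^8 m.
(b) e = (rₐ − rₚ) / (rₐ + rₚ) = (2.385e+08 − 5.238e+07) / (2.385e+08 + 5.238e+07) ≈ 0.6399.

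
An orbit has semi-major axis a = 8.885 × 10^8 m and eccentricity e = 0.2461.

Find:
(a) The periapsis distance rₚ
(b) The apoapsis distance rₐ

(a) rₚ = a(1 − e) = 8.885e+08 · (1 − 0.2461) = 8.885e+08 · 0.7539 ≈ 6.698e+08 m = 6.698 × 10^8 m.
(b) rₐ = a(1 + e) = 8.885e+08 · (1 + 0.2461) = 8.885e+08 · 1.2461 ≈ 1.107e+09 m = 1.107 × 10^9 m.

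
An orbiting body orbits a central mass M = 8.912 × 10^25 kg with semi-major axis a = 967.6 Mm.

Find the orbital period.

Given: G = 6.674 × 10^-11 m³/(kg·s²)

Convert to SI: a = 967.6 Mm = 9.676e+08 m.
GM = G · M = 6.674e-11 · 8.912e+25 = 5.94787e+15 m³/s².
Kepler's third law: T = 2π √(a³ / GM).
Substituting a = 9.676e+08 m and GM = 5.94787e+15 m³/s²:
T = 2π √((9.676e+08)³ / 5.94787e+15) s
T ≈ 2.452e+06 s = 28.38 days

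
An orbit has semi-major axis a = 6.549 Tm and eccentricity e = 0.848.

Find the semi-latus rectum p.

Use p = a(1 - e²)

Convert to SI: a = 6.549 Tm = 6.549e+12 m.
p = a (1 − e²).
p = 6.549e+12 · (1 − (0.848)²) = 6.549e+12 · 0.280896 ≈ 1.84e+12 m = 1.84 Tm.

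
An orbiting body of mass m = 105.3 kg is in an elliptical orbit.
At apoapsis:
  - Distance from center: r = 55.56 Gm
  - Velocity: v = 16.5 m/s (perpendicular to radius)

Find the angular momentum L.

Convert to SI: r = 55.56 Gm = 5.556e+10 m.
Since v is perpendicular to r, L = m · v · r.
L = 105.3 · 16.5 · 5.556e+10 kg·m²/s ≈ 9.653e+13 kg·m²/s.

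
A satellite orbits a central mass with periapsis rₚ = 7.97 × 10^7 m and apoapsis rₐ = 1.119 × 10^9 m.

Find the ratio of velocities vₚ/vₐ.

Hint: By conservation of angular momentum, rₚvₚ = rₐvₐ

Conservation of angular momentum gives rₚvₚ = rₐvₐ, so vₚ/vₐ = rₐ/rₚ.
vₚ/vₐ = 1.119e+09 / 7.97e+07 ≈ 14.04.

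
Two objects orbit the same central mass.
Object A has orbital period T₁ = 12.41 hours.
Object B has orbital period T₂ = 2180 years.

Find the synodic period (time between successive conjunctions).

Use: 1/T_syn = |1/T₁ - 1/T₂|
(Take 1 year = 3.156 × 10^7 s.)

Convert to SI: T₁ = 12.41 hours = 44676 s; T₂ = 2180 years = 6.88008e+10 s.
T_syn = |T₁ · T₂ / (T₁ − T₂)|.
T_syn = |44676 · 6.88008e+10 / (44676 − 6.88008e+10)| s ≈ 4.468e+04 s = 12.41 hours.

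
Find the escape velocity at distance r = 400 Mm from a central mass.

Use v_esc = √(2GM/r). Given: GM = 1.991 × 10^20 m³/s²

Convert to SI: r = 400 Mm = 4e+08 m.
Escape velocity comes from setting total energy to zero: ½v² − GM/r = 0 ⇒ v_esc = √(2GM / r).
v_esc = √(2 · 1.991e+20 / 4e+08) m/s ≈ 9.977e+05 m/s = 997.7 km/s.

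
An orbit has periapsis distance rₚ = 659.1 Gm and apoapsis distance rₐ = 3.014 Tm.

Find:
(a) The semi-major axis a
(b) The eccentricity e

Convert to SI: rₚ = 659.1 Gm = 6.591e+11 m; rₐ = 3.014 Tm = 3.014e+12 m.
(a) a = (rₚ + rₐ) / 2 = (6.591e+11 + 3.014e+12) / 2 ≈ 1.837e+12 m = 1.837 Tm.
(b) e = (rₐ − rₚ) / (rₐ + rₚ) = (3.014e+12 − 6.591e+11) / (3.014e+12 + 6.591e+11) ≈ 0.6411.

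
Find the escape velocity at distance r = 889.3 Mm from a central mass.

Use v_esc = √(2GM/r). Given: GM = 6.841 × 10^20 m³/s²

Convert to SI: r = 889.3 Mm = 8.893e+08 m.
Escape velocity comes from setting total energy to zero: ½v² − GM/r = 0 ⇒ v_esc = √(2GM / r).
v_esc = √(2 · 6.841e+20 / 8.893e+08) m/s ≈ 1.24e+06 m/s = 1240 km/s.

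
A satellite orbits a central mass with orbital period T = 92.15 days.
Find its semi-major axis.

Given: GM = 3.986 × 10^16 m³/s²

Convert to SI: T = 92.15 days = 7.96176e+06 s.
Invert Kepler's third law: a = (GM · T² / (4π²))^(1/3).
Substituting T = 7.96176e+06 s and GM = 3.986e+16 m³/s²:
a = (3.986e+16 · (7.96176e+06)² / (4π²))^(1/3) m
a ≈ 4e+09 m = 4 Gm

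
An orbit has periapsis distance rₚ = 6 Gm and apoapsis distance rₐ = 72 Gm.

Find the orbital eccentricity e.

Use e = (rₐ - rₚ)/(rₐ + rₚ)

Convert to SI: rₚ = 6 Gm = 6e+09 m; rₐ = 72 Gm = 7.2e+10 m.
e = (rₐ − rₚ) / (rₐ + rₚ).
e = (7.2e+10 − 6e+09) / (7.2e+10 + 6e+09) = 6.6e+10 / 7.8e+10 ≈ 0.8462.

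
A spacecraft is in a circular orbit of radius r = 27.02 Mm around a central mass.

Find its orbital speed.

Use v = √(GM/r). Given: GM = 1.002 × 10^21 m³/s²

Convert to SI: r = 27.02 Mm = 2.702e+07 m.
For a circular orbit, gravity supplies the centripetal force, so v = √(GM / r).
v = √(1.002e+21 / 2.702e+07) m/s ≈ 6.09e+06 m/s = 6090 km/s.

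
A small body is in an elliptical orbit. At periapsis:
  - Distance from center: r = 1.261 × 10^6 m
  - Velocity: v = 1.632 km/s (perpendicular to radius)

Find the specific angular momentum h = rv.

Convert to SI: v = 1.632 km/s = 1632 m/s.
With v perpendicular to r, h = r · v.
h = 1.261e+06 · 1632 m²/s ≈ 2.058e+09 m²/s.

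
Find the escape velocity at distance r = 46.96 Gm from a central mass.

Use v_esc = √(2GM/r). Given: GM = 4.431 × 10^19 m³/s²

Convert to SI: r = 46.96 Gm = 4.696e+10 m.
Escape velocity comes from setting total energy to zero: ½v² − GM/r = 0 ⇒ v_esc = √(2GM / r).
v_esc = √(2 · 4.431e+19 / 4.696e+10) m/s ≈ 4.344e+04 m/s = 43.44 km/s.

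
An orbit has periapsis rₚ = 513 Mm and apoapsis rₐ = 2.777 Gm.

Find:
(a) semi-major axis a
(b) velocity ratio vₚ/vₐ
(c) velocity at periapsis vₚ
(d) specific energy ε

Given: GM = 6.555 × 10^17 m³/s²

Convert to SI: rₚ = 513 Mm = 5.13e+08 m; rₐ = 2.777 Gm = 2.777e+09 m.
(a) a = (rₚ + rₐ)/2 = (5.13e+08 + 2.777e+09)/2 ≈ 1.645e+09 m
(b) Conservation of angular momentum (rₚvₚ = rₐvₐ) gives vₚ/vₐ = rₐ/rₚ = 2.777e+09/5.13e+08 ≈ 5.413
(c) With a = (rₚ + rₐ)/2 = 1.645e+09 m, vₚ = √(GM (2/rₚ − 1/a)) = √(6.555e+17 · (2/5.13e+08 − 1/1.645e+09)) m/s ≈ 4.644e+04 m/s
(d) With a = (rₚ + rₐ)/2 = 1.645e+09 m, ε = −GM/(2a) = −6.555e+17/(2 · 1.645e+09) J/kg ≈ -1.992e+08 J/kg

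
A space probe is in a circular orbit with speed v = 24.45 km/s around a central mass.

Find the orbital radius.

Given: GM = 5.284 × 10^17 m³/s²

Convert to SI: v = 24.45 km/s = 24450 m/s.
For a circular orbit, v² = GM / r, so r = GM / v².
r = 5.284e+17 / (24450)² m ≈ 8.839e+08 m = 8.839 × 10^8 m.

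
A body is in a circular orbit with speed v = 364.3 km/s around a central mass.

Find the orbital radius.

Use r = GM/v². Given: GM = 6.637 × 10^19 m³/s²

Convert to SI: v = 364.3 km/s = 364300 m/s.
For a circular orbit, v² = GM / r, so r = GM / v².
r = 6.637e+19 / (364300)² m ≈ 5.001e+08 m = 500.1 Mm.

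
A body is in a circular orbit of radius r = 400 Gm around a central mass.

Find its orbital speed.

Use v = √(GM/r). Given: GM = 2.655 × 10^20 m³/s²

Convert to SI: r = 400 Gm = 4e+11 m.
For a circular orbit, gravity supplies the centripetal force, so v = √(GM / r).
v = √(2.655e+20 / 4e+11) m/s ≈ 2.576e+04 m/s = 25.76 km/s.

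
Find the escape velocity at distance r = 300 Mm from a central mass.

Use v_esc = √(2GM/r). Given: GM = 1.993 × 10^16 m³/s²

Convert to SI: r = 300 Mm = 3e+08 m.
Escape velocity comes from setting total energy to zero: ½v² − GM/r = 0 ⇒ v_esc = √(2GM / r).
v_esc = √(2 · 1.993e+16 / 3e+08) m/s ≈ 1.153e+04 m/s = 11.53 km/s.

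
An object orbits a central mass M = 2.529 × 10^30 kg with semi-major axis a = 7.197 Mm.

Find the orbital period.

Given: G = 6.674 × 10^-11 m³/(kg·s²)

Convert to SI: a = 7.197 Mm = 7.197e+06 m.
GM = G · M = 6.674e-11 · 2.529e+30 = 1.68785e+20 m³/s².
Kepler's third law: T = 2π √(a³ / GM).
Substituting a = 7.197e+06 m and GM = 1.68785e+20 m³/s²:
T = 2π √((7.197e+06)³ / 1.68785e+20) s
T ≈ 9.338 s = 9.338 seconds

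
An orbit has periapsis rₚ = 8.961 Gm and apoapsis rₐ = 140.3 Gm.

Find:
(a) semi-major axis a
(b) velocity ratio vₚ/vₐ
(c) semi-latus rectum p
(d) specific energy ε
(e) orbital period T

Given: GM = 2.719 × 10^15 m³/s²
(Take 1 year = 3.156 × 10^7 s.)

Convert to SI: rₚ = 8.961 Gm = 8.961e+09 m; rₐ = 140.3 Gm = 1.403e+11 m.
(a) a = (rₚ + rₐ)/2 = (8.961e+09 + 1.403e+11)/2 ≈ 7.463e+10 m
(b) Conservation of angular momentum (rₚvₚ = rₐvₐ) gives vₚ/vₐ = rₐ/rₚ = 1.403e+11/8.961e+09 ≈ 15.66
(c) From a = (rₚ + rₐ)/2 = 7.46305e+10 m and e = (rₐ − rₚ)/(rₐ + rₚ) = 0.879928, p = a(1 − e²) = 7.46305e+10 · (1 − (0.879928)²) ≈ 1.685e+10 m
(d) With a = (rₚ + rₐ)/2 = 7.46305e+10 m, ε = −GM/(2a) = −2.719e+15/(2 · 7.46305e+10) J/kg ≈ -1.822e+04 J/kg
(e) With a = (rₚ + rₐ)/2 = 7.46305e+10 m, T = 2π √(a³/GM) = 2π √((7.46305e+10)³/2.719e+15) s ≈ 2.457e+09 s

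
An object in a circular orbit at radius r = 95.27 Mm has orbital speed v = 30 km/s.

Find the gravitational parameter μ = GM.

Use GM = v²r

Convert to SI: r = 95.27 Mm = 9.527e+07 m; v = 30 km/s = 30000 m/s.
For a circular orbit v² = GM/r, so GM = v² · r.
GM = (30000)² · 9.527e+07 m³/s² ≈ 8.574e+16 m³/s² = 8.574 × 10^16 m³/s².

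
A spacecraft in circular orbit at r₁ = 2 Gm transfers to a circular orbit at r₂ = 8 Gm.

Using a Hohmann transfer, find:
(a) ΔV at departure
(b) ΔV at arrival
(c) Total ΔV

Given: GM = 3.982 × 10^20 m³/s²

Convert to SI: r₁ = 2 Gm = 2e+09 m; r₂ = 8 Gm = 8e+09 m.
Transfer semi-major axis: a_t = (r₁ + r₂)/2 = (2e+09 + 8e+09)/2 = 5e+09 m.
Circular speeds: v₁ = √(GM/r₁) = 446206 m/s, v₂ = √(GM/r₂) = 223103 m/s.
Transfer speeds (vis-viva v² = GM(2/r − 1/a_t)): v₁ᵗ = 564411 m/s, v₂ᵗ = 141103 m/s.
(a) ΔV₁ = |v₁ᵗ − v₁| ≈ 1.182e+05 m/s = 118.2 km/s.
(b) ΔV₂ = |v₂ − v₂ᵗ| ≈ 8.2e+04 m/s = 82 km/s.
(c) ΔV_total = ΔV₁ + ΔV₂ ≈ 2.002e+05 m/s = 200.2 km/s.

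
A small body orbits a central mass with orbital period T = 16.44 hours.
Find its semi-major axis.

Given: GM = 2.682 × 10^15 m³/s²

Convert to SI: T = 16.44 hours = 59184 s.
Invert Kepler's third law: a = (GM · T² / (4π²))^(1/3).
Substituting T = 59184 s and GM = 2.682e+15 m³/s²:
a = (2.682e+15 · (59184)² / (4π²))^(1/3) m
a ≈ 6.197e+07 m = 6.197 × 10^7 m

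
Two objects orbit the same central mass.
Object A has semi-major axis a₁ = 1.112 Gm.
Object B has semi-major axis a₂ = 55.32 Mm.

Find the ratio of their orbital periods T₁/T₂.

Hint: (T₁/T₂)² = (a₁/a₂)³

Convert to SI: a₁ = 1.112 Gm = 1.112e+09 m; a₂ = 55.32 Mm = 5.532e+07 m.
From Kepler's third law, (T₁/T₂)² = (a₁/a₂)³, so T₁/T₂ = (a₁/a₂)^(3/2).
a₁/a₂ = 1.112e+09 / 5.532e+07 = 20.1012.
T₁/T₂ = (20.1012)^(3/2) ≈ 90.12.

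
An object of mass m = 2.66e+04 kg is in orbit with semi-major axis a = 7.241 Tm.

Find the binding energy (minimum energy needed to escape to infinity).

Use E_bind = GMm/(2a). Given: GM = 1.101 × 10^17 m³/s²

Convert to SI: a = 7.241 Tm = 7.241e+12 m.
Total orbital energy is E = −GMm/(2a); binding energy is E_bind = −E = GMm/(2a).
E_bind = 1.101e+17 · 2.66e+04 / (2 · 7.241e+12) J ≈ 2.022e+08 J = 202.2 MJ.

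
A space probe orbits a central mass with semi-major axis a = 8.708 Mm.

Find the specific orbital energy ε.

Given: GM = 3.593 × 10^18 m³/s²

Convert to SI: a = 8.708 Mm = 8.708e+06 m.
ε = −GM / (2a).
ε = −3.593e+18 / (2 · 8.708e+06) J/kg ≈ -2.063e+11 J/kg = -206.3 GJ/kg.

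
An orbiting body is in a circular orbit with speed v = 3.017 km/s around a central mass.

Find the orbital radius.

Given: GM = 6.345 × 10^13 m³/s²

Convert to SI: v = 3.017 km/s = 3017 m/s.
For a circular orbit, v² = GM / r, so r = GM / v².
r = 6.345e+13 / (3017)² m ≈ 6.971e+06 m = 6.971 Mm.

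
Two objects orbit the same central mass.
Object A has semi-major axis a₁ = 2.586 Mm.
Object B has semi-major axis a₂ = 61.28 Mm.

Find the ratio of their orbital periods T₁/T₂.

Convert to SI: a₁ = 2.586 Mm = 2.586e+06 m; a₂ = 61.28 Mm = 6.128e+07 m.
From Kepler's third law, (T₁/T₂)² = (a₁/a₂)³, so T₁/T₂ = (a₁/a₂)^(3/2).
a₁/a₂ = 2.586e+06 / 6.128e+07 = 0.0421997.
T₁/T₂ = (0.0421997)^(3/2) ≈ 0.008669.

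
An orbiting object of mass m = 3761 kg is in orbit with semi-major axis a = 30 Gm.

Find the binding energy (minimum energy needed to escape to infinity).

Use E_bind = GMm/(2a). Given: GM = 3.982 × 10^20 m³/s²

Convert to SI: a = 30 Gm = 3e+10 m.
Total orbital energy is E = −GMm/(2a); binding energy is E_bind = −E = GMm/(2a).
E_bind = 3.982e+20 · 3761 / (2 · 3e+10) J ≈ 2.496e+13 J = 24.96 TJ.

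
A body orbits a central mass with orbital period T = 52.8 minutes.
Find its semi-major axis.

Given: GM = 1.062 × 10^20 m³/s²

Convert to SI: T = 52.8 minutes = 3168 s.
Invert Kepler's third law: a = (GM · T² / (4π²))^(1/3).
Substituting T = 3168 s and GM = 1.062e+20 m³/s²:
a = (1.062e+20 · (3168)² / (4π²))^(1/3) m
a ≈ 3e+08 m = 300 Mm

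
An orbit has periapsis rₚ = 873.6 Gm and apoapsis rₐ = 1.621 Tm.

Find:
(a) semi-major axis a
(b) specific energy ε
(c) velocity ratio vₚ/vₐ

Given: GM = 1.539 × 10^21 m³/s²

Convert to SI: rₚ = 873.6 Gm = 8.736e+11 m; rₐ = 1.621 Tm = 1.621e+12 m.
(a) a = (rₚ + rₐ)/2 = (8.736e+11 + 1.621e+12)/2 ≈ 1.247e+12 m
(b) With a = (rₚ + rₐ)/2 = 1.2473e+12 m, ε = −GM/(2a) = −1.539e+21/(2 · 1.2473e+12) J/kg ≈ -6.169e+08 J/kg
(c) Conservation of angular momentum (rₚvₚ = rₐvₐ) gives vₚ/vₐ = rₐ/rₚ = 1.621e+12/8.736e+11 ≈ 1.856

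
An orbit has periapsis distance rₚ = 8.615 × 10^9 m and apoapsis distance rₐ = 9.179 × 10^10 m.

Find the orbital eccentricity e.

e = (rₐ − rₚ) / (rₐ + rₚ).
e = (9.179e+10 − 8.615e+09) / (9.179e+10 + 8.615e+09) = 8.3175e+10 / 1.00405e+11 ≈ 0.8284.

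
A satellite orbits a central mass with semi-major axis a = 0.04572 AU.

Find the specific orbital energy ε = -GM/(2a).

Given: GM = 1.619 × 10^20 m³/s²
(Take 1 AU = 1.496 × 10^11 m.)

Convert to SI: a = 0.04572 AU = 6.83971e+09 m.
ε = −GM / (2a).
ε = −1.619e+20 / (2 · 6.83971e+09) J/kg ≈ -1.184e+10 J/kg = -11.84 GJ/kg.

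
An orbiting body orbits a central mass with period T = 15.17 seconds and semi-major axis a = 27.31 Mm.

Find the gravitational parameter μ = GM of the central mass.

Convert to SI: a = 27.31 Mm = 2.731e+07 m.
GM = 4π² · a³ / T².
GM = 4π² · (2.731e+07)³ / (15.17)² m³/s² ≈ 3.494e+21 m³/s² = 3.494 × 10^21 m³/s².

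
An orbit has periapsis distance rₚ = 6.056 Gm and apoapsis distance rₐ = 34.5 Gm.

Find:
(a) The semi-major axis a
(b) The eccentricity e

Convert to SI: rₚ = 6.056 Gm = 6.056e+09 m; rₐ = 34.5 Gm = 3.45e+10 m.
(a) a = (rₚ + rₐ) / 2 = (6.056e+09 + 3.45e+10) / 2 ≈ 2.028e+10 m = 20.28 Gm.
(b) e = (rₐ − rₚ) / (rₐ + rₚ) = (3.45e+10 − 6.056e+09) / (3.45e+10 + 6.056e+09) ≈ 0.7014.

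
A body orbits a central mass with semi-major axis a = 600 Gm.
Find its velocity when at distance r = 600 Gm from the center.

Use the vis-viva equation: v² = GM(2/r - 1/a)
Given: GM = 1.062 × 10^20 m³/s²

Convert to SI: a = 600 Gm = 6e+11 m; r = 600 Gm = 6e+11 m.
Vis-viva: v = √(GM · (2/r − 1/a)).
2/r − 1/a = 2/6e+11 − 1/6e+11 = 1.66667e-12 m⁻¹.
v = √(1.062e+20 · 1.66667e-12) m/s ≈ 1.33e+04 m/s = 13.3 km/s.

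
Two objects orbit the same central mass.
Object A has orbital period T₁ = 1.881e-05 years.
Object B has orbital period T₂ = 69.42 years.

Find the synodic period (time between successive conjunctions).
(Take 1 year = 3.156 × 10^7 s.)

Convert to SI: T₁ = 1.881e-05 years = 593.644 s; T₂ = 69.42 years = 2.1909e+09 s.
T_syn = |T₁ · T₂ / (T₁ − T₂)|.
T_syn = |593.644 · 2.1909e+09 / (593.644 − 2.1909e+09)| s ≈ 593.6 s = 1.881e-05 years.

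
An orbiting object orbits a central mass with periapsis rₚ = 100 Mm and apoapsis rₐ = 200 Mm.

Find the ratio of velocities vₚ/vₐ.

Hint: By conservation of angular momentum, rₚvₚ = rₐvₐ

Convert to SI: rₚ = 100 Mm = 1e+08 m; rₐ = 200 Mm = 2e+08 m.
Conservation of angular momentum gives rₚvₚ = rₐvₐ, so vₚ/vₐ = rₐ/rₚ.
vₚ/vₐ = 2e+08 / 1e+08 ≈ 2.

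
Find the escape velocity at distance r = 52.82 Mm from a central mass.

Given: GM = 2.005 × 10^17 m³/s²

Convert to SI: r = 52.82 Mm = 5.282e+07 m.
Escape velocity comes from setting total energy to zero: ½v² − GM/r = 0 ⇒ v_esc = √(2GM / r).
v_esc = √(2 · 2.005e+17 / 5.282e+07) m/s ≈ 8.713e+04 m/s = 87.13 km/s.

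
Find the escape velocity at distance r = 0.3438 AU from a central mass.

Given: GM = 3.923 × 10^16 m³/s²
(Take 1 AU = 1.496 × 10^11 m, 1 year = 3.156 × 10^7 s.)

Convert to SI: r = 0.3438 AU = 5.14325e+10 m.
Escape velocity comes from setting total energy to zero: ½v² − GM/r = 0 ⇒ v_esc = √(2GM / r).
v_esc = √(2 · 3.923e+16 / 5.14325e+10) m/s ≈ 1235 m/s = 0.2606 AU/year.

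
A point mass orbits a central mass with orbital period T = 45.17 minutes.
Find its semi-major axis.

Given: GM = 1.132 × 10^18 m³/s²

Convert to SI: T = 45.17 minutes = 2710.2 s.
Invert Kepler's third law: a = (GM · T² / (4π²))^(1/3).
Substituting T = 2710.2 s and GM = 1.132e+18 m³/s²:
a = (1.132e+18 · (2710.2)² / (4π²))^(1/3) m
a ≈ 5.95e+07 m = 59.5 Mm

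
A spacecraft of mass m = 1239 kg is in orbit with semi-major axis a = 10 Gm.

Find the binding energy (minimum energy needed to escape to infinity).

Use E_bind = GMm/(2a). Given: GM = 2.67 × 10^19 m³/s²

Convert to SI: a = 10 Gm = 1e+10 m.
Total orbital energy is E = −GMm/(2a); binding energy is E_bind = −E = GMm/(2a).
E_bind = 2.67e+19 · 1239 / (2 · 1e+10) J ≈ 1.654e+12 J = 1.654 TJ.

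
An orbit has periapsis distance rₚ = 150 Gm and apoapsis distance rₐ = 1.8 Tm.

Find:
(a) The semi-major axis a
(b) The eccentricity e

Convert to SI: rₚ = 150 Gm = 1.5e+11 m; rₐ = 1.8 Tm = 1.8e+12 m.
(a) a = (rₚ + rₐ) / 2 = (1.5e+11 + 1.8e+12) / 2 ≈ 9.75e+11 m = 975 Gm.
(b) e = (rₐ − rₚ) / (rₐ + rₚ) = (1.8e+12 − 1.5e+11) / (1.8e+12 + 1.5e+11) ≈ 0.8462.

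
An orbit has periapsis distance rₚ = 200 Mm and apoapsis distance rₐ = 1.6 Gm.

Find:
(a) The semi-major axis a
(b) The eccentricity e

Convert to SI: rₚ = 200 Mm = 2e+08 m; rₐ = 1.6 Gm = 1.6e+09 m.
(a) a = (rₚ + rₐ) / 2 = (2e+08 + 1.6e+09) / 2 ≈ 9e+08 m = 900 Mm.
(b) e = (rₐ − rₚ) / (rₐ + rₚ) = (1.6e+09 − 2e+08) / (1.6e+09 + 2e+08) ≈ 0.7778.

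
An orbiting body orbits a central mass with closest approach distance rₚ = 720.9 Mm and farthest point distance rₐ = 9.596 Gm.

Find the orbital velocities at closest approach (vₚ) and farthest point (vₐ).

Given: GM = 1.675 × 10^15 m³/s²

Convert to SI: rₚ = 720.9 Mm = 7.209e+08 m; rₐ = 9.596 Gm = 9.596e+09 m.
Use the vis-viva equation v² = GM(2/r − 1/a) with a = (rₚ + rₐ)/2 = (7.209e+08 + 9.596e+09)/2 = 5.15845e+09 m.
vₚ = √(GM · (2/rₚ − 1/a)) = √(1.675e+15 · (2/7.209e+08 − 1/5.15845e+09)) m/s ≈ 2079 m/s = 2.079 km/s.
vₐ = √(GM · (2/rₐ − 1/a)) = √(1.675e+15 · (2/9.596e+09 − 1/5.15845e+09)) m/s ≈ 156.2 m/s = 156.2 m/s.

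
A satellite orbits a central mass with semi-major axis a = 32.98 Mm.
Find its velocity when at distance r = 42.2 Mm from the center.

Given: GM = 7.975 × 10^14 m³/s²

Convert to SI: a = 32.98 Mm = 3.298e+07 m; r = 42.2 Mm = 4.22e+07 m.
Vis-viva: v = √(GM · (2/r − 1/a)).
2/r − 1/a = 2/4.22e+07 − 1/3.298e+07 = 1.7072e-08 m⁻¹.
v = √(7.975e+14 · 1.7072e-08) m/s ≈ 3690 m/s = 3.69 km/s.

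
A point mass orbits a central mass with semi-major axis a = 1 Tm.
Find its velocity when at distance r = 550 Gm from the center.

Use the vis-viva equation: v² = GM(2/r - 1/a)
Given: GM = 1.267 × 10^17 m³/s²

Convert to SI: a = 1 Tm = 1e+12 m; r = 550 Gm = 5.5e+11 m.
Vis-viva: v = √(GM · (2/r − 1/a)).
2/r − 1/a = 2/5.5e+11 − 1/1e+12 = 2.63636e-12 m⁻¹.
v = √(1.267e+17 · 2.63636e-12) m/s ≈ 578 m/s = 578 m/s.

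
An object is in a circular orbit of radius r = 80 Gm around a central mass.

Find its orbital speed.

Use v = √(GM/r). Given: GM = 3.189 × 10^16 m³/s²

Convert to SI: r = 80 Gm = 8e+10 m.
For a circular orbit, gravity supplies the centripetal force, so v = √(GM / r).
v = √(3.189e+16 / 8e+10) m/s ≈ 631.4 m/s = 631.4 m/s.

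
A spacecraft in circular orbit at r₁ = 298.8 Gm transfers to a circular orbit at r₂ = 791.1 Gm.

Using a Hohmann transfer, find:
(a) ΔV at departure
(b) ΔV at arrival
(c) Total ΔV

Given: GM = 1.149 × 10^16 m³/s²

Convert to SI: r₁ = 298.8 Gm = 2.988e+11 m; r₂ = 791.1 Gm = 7.911e+11 m.
Transfer semi-major axis: a_t = (r₁ + r₂)/2 = (2.988e+11 + 7.911e+11)/2 = 5.4495e+11 m.
Circular speeds: v₁ = √(GM/r₁) = 196.096 m/s, v₂ = √(GM/r₂) = 120.516 m/s.
Transfer speeds (vis-viva v² = GM(2/r − 1/a_t)): v₁ᵗ = 236.269 m/s, v₂ᵗ = 89.2393 m/s.
(a) ΔV₁ = |v₁ᵗ − v₁| ≈ 40.17 m/s = 40.17 m/s.
(b) ΔV₂ = |v₂ − v₂ᵗ| ≈ 31.28 m/s = 31.28 m/s.
(c) ΔV_total = ΔV₁ + ΔV₂ ≈ 71.45 m/s = 71.45 m/s.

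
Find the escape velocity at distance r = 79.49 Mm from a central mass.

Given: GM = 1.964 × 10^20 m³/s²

Convert to SI: r = 79.49 Mm = 7.949e+07 m.
Escape velocity comes from setting total energy to zero: ½v² − GM/r = 0 ⇒ v_esc = √(2GM / r).
v_esc = √(2 · 1.964e+20 / 7.949e+07) m/s ≈ 2.223e+06 m/s = 2223 km/s.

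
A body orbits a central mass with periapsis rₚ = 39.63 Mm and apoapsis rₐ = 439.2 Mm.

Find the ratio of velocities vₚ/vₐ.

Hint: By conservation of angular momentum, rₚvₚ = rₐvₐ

Convert to SI: rₚ = 39.63 Mm = 3.963e+07 m; rₐ = 439.2 Mm = 4.392e+08 m.
Conservation of angular momentum gives rₚvₚ = rₐvₐ, so vₚ/vₐ = rₐ/rₚ.
vₚ/vₐ = 4.392e+08 / 3.963e+07 ≈ 11.08.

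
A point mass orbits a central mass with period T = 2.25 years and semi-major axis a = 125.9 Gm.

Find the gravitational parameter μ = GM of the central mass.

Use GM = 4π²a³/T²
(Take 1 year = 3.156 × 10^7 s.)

Convert to SI: T = 2.25 years = 7.101e+07 s; a = 125.9 Gm = 1.259e+11 m.
GM = 4π² · a³ / T².
GM = 4π² · (1.259e+11)³ / (7.101e+07)² m³/s² ≈ 1.562e+19 m³/s² = 1.562 × 10^19 m³/s².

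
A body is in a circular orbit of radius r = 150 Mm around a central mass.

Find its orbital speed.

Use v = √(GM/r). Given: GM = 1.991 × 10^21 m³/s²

Convert to SI: r = 150 Mm = 1.5e+08 m.
For a circular orbit, gravity supplies the centripetal force, so v = √(GM / r).
v = √(1.991e+21 / 1.5e+08) m/s ≈ 3.643e+06 m/s = 3643 km/s.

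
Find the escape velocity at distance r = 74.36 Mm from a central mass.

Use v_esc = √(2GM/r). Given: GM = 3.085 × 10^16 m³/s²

Convert to SI: r = 74.36 Mm = 7.436e+07 m.
Escape velocity comes from setting total energy to zero: ½v² − GM/r = 0 ⇒ v_esc = √(2GM / r).
v_esc = √(2 · 3.085e+16 / 7.436e+07) m/s ≈ 2.881e+04 m/s = 28.81 km/s.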